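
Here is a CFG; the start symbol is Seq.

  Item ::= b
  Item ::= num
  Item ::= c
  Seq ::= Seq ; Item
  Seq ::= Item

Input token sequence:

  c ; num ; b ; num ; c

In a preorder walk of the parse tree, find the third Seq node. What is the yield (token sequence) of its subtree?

c ; num ; b

[Seq [Seq [Seq [Seq [Seq [Item c]] ; [Item num]] ; [Item b]] ; [Item num]] ; [Item c]]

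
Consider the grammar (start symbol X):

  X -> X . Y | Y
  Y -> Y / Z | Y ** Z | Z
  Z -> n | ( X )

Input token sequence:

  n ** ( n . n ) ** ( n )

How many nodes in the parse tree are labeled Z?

6

[X [Y [Y [Y [Z n]] ** [Z ( [X [X [Y [Z n]]] . [Y [Z n]]] )]] ** [Z ( [X [Y [Z n]]] )]]]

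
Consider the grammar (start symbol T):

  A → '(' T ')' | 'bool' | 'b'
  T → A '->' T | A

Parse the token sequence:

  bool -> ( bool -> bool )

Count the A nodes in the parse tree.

[T [A bool] -> [T [A ( [T [A bool] -> [T [A bool]]] )]]]

4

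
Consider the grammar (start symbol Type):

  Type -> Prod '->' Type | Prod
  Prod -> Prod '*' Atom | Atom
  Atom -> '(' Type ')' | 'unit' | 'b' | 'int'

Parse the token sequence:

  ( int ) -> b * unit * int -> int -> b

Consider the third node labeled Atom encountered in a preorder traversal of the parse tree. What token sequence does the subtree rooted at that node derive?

b

[Type [Prod [Atom ( [Type [Prod [Atom int]]] )]] -> [Type [Prod [Prod [Prod [Atom b]] * [Atom unit]] * [Atom int]] -> [Type [Prod [Atom int]] -> [Type [Prod [Atom b]]]]]]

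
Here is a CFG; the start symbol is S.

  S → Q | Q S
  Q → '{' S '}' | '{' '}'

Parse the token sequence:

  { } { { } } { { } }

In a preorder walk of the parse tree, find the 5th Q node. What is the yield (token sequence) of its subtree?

{ }

[S [Q { }] [S [Q { [S [Q { }]] }] [S [Q { [S [Q { }]] }]]]]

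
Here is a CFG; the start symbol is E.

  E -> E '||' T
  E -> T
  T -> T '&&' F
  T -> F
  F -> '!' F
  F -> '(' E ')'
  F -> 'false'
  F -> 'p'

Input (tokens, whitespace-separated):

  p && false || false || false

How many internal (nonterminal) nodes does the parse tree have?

[E [E [E [T [T [F p]] && [F false]]] || [T [F false]]] || [T [F false]]]

11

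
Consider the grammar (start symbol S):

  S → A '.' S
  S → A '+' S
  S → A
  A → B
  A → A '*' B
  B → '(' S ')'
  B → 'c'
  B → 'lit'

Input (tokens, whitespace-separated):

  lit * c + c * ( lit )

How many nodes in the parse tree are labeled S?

[S [A [A [B lit]] * [B c]] + [S [A [A [B c]] * [B ( [S [A [B lit]]] )]]]]

3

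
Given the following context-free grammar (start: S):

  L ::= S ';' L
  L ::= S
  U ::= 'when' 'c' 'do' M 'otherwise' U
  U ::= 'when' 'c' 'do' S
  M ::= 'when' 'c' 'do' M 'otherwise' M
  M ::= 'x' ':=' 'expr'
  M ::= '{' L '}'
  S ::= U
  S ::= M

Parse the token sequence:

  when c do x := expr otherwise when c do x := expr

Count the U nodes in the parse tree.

[S [U when c do [M x := expr] otherwise [U when c do [S [M x := expr]]]]]

2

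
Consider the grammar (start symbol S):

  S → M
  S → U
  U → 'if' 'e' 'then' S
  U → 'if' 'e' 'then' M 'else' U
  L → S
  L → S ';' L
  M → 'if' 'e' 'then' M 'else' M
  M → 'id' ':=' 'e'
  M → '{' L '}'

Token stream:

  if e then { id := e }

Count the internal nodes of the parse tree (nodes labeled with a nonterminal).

7

[S [U if e then [S [M { [L [S [M id := e]]] }]]]]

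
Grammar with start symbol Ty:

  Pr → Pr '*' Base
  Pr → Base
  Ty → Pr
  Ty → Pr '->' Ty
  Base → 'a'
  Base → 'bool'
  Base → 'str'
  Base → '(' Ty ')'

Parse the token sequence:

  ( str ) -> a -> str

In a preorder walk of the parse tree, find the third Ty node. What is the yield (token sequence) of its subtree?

a -> str

[Ty [Pr [Base ( [Ty [Pr [Base str]]] )]] -> [Ty [Pr [Base a]] -> [Ty [Pr [Base str]]]]]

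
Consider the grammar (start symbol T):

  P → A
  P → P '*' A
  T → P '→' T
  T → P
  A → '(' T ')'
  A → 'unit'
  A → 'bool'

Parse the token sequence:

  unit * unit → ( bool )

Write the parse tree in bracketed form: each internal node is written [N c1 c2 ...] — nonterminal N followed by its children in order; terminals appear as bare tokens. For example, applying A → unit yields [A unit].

T
P → T
P * A → T
A * A → T
unit * A → T
unit * unit → T
unit * unit → P
unit * unit → A
unit * unit → ( T )
unit * unit → ( P )
unit * unit → ( A )
unit * unit → ( bool )

[T [P [P [A unit]] * [A unit]] → [T [P [A ( [T [P [A bool]]] )]]]]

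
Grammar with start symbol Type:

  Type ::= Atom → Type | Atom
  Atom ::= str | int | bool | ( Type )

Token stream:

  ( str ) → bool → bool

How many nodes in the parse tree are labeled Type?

4

[Type [Atom ( [Type [Atom str]] )] → [Type [Atom bool] → [Type [Atom bool]]]]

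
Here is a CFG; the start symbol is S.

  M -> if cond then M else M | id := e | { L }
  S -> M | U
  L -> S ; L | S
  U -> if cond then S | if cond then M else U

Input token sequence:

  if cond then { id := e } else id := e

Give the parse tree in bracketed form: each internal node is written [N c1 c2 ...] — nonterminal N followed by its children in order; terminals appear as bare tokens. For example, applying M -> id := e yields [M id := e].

[S [M if cond then [M { [L [S [M id := e]]] }] else [M id := e]]]

S
M
if cond then M else M
if cond then { L } else M
if cond then { S } else M
if cond then { M } else M
if cond then { id := e } else M
if cond then { id := e } else id := e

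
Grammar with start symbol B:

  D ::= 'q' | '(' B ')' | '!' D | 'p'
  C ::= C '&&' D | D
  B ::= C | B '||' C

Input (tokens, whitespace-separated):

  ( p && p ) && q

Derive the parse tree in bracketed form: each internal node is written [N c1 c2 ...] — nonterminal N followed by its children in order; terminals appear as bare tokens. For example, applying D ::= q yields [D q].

B
C
C && D
D && D
( B ) && D
( C ) && D
( C && D ) && D
( D && D ) && D
( p && D ) && D
( p && p ) && D
( p && p ) && q

[B [C [C [D ( [B [C [C [D p]] && [D p]]] )]] && [D q]]]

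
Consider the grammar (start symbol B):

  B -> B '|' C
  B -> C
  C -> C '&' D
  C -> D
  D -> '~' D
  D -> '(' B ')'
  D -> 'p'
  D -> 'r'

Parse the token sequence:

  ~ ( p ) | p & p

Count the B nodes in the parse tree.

3

[B [B [C [D ~ [D ( [B [C [D p]]] )]]]] | [C [C [D p]] & [D p]]]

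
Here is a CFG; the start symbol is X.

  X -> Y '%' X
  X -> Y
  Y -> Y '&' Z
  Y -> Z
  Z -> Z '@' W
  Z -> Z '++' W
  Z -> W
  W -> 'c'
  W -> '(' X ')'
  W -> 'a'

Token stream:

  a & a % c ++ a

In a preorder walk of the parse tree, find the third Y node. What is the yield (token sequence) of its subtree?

c ++ a

[X [Y [Y [Z [W a]]] & [Z [W a]]] % [X [Y [Z [Z [W c]] ++ [W a]]]]]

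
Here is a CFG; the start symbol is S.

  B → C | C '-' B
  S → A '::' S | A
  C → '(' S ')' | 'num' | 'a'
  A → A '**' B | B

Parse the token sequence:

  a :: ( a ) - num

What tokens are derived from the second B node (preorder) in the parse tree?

[S [A [B [C a]]] :: [S [A [B [C ( [S [A [B [C a]]]] )] - [B [C num]]]]]]

( a ) - num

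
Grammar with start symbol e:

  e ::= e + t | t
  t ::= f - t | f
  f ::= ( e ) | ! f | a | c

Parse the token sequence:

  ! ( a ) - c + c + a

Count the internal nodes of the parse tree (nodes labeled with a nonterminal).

[e [e [e [t [f ! [f ( [e [t [f a]]] )]] - [t [f c]]]] + [t [f c]]] + [t [f a]]]

15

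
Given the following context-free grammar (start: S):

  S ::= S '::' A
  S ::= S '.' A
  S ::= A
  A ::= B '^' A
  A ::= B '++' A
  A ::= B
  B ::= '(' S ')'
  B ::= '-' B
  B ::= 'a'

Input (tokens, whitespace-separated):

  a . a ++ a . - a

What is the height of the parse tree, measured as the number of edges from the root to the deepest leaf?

5

[S [S [S [A [B a]]] . [A [B a] ++ [A [B a]]]] . [A [B - [B a]]]]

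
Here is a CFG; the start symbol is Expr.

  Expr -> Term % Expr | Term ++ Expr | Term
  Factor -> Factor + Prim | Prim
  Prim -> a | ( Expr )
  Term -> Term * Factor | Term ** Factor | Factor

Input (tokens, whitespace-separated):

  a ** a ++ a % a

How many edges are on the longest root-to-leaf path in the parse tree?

[Expr [Term [Term [Factor [Prim a]]] ** [Factor [Prim a]]] ++ [Expr [Term [Factor [Prim a]]] % [Expr [Term [Factor [Prim a]]]]]]

6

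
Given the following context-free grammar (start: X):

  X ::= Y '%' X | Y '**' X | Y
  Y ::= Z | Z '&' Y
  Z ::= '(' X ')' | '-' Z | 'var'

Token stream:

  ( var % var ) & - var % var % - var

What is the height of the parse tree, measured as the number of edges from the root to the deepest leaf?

[X [Y [Z ( [X [Y [Z var]] % [X [Y [Z var]]]] )] & [Y [Z - [Z var]]]] % [X [Y [Z var]] % [X [Y [Z - [Z var]]]]]]

7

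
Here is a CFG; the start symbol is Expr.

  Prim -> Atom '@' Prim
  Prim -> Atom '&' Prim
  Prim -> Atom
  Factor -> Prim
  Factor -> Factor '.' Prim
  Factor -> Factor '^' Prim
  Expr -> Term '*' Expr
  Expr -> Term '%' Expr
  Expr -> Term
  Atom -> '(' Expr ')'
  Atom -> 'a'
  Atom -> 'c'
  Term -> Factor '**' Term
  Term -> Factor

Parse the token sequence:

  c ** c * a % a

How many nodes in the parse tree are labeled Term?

[Expr [Term [Factor [Prim [Atom c]]] ** [Term [Factor [Prim [Atom c]]]]] * [Expr [Term [Factor [Prim [Atom a]]]] % [Expr [Term [Factor [Prim [Atom a]]]]]]]

4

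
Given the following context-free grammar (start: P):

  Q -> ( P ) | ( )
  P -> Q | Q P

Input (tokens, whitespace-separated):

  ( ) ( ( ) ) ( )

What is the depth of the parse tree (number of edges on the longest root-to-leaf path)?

[P [Q ( )] [P [Q ( [P [Q ( )]] )] [P [Q ( )]]]]

5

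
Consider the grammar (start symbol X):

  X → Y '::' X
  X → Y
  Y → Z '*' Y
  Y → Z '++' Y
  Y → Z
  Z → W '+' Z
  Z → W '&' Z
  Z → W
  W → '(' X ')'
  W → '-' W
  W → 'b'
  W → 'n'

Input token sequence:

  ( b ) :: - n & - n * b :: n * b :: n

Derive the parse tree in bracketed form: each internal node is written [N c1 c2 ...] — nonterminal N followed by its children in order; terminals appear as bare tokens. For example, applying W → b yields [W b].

[X [Y [Z [W ( [X [Y [Z [W b]]]] )]]] :: [X [Y [Z [W - [W n]] & [Z [W - [W n]]]] * [Y [Z [W b]]]] :: [X [Y [Z [W n]] * [Y [Z [W b]]]] :: [X [Y [Z [W n]]]]]]]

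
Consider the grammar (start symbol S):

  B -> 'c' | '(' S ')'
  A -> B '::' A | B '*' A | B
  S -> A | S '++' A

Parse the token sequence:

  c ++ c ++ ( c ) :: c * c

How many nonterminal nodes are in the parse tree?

16

[S [S [S [A [B c]]] ++ [A [B c]]] ++ [A [B ( [S [A [B c]]] )] :: [A [B c] * [A [B c]]]]]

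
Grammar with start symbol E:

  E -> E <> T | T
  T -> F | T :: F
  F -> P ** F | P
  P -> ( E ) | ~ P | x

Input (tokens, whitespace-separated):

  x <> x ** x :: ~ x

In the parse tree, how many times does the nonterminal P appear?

[E [E [T [F [P x]]]] <> [T [T [F [P x] ** [F [P x]]]] :: [F [P ~ [P x]]]]]

5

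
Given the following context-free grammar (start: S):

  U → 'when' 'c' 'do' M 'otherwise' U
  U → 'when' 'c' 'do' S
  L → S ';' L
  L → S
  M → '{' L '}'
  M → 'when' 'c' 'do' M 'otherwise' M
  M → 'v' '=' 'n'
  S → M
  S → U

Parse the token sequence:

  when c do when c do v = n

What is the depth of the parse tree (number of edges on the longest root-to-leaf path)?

[S [U when c do [S [U when c do [S [M v = n]]]]]]

6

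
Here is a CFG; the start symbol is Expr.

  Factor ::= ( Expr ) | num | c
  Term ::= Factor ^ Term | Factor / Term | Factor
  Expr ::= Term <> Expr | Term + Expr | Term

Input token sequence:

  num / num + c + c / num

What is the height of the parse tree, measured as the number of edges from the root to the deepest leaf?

6

[Expr [Term [Factor num] / [Term [Factor num]]] + [Expr [Term [Factor c]] + [Expr [Term [Factor c] / [Term [Factor num]]]]]]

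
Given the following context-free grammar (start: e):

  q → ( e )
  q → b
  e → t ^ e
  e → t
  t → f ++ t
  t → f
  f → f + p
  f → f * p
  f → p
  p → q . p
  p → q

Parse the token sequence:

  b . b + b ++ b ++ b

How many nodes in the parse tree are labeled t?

[e [t [f [f [p [q b] . [p [q b]]]] + [p [q b]]] ++ [t [f [p [q b]]] ++ [t [f [p [q b]]]]]]]

3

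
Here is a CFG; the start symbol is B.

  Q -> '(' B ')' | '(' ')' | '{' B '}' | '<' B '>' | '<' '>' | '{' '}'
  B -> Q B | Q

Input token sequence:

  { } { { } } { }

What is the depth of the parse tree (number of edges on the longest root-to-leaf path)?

5

[B [Q { }] [B [Q { [B [Q { }]] }] [B [Q { }]]]]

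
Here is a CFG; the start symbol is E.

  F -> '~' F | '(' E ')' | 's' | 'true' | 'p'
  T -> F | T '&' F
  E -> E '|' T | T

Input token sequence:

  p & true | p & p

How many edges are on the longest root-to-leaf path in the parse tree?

[E [E [T [T [F p]] & [F true]]] | [T [T [F p]] & [F p]]]

5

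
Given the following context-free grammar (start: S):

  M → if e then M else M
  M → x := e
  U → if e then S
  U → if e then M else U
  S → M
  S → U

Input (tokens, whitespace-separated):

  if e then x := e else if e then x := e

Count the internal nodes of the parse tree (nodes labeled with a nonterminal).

[S [U if e then [M x := e] else [U if e then [S [M x := e]]]]]

6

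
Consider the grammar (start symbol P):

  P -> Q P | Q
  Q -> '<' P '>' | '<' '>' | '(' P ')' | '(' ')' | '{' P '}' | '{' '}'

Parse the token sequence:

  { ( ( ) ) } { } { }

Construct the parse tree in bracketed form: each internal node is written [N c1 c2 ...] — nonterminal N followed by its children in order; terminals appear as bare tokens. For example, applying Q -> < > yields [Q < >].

P
Q P
{ P } P
{ Q } P
{ ( P ) } P
{ ( Q ) } P
{ ( ( ) ) } P
{ ( ( ) ) } Q P
{ ( ( ) ) } { } P
{ ( ( ) ) } { } Q
{ ( ( ) ) } { } { }

[P [Q { [P [Q ( [P [Q ( )]] )]] }] [P [Q { }] [P [Q { }]]]]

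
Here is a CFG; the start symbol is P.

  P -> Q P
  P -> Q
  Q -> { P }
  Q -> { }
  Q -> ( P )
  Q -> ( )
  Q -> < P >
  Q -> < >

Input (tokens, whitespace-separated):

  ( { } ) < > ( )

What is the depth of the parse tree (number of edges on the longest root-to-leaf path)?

4

[P [Q ( [P [Q { }]] )] [P [Q < >] [P [Q ( )]]]]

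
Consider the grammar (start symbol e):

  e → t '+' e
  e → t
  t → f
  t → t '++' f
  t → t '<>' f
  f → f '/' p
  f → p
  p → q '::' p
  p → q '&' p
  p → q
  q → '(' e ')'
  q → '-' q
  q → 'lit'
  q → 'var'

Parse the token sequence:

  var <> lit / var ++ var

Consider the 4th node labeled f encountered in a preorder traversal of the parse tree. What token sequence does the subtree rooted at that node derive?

var

[e [t [t [t [f [p [q var]]]] <> [f [f [p [q lit]]] / [p [q var]]]] ++ [f [p [q var]]]]]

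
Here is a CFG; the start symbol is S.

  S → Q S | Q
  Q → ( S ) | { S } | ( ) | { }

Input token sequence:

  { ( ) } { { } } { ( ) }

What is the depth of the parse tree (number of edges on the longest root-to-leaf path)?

6

[S [Q { [S [Q ( )]] }] [S [Q { [S [Q { }]] }] [S [Q { [S [Q ( )]] }]]]]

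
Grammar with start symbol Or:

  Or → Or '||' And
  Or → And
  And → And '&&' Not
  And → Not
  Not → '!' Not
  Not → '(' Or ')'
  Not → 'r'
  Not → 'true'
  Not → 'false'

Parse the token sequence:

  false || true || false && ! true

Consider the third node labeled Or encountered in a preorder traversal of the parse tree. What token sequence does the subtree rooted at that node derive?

[Or [Or [Or [And [Not false]]] || [And [Not true]]] || [And [And [Not false]] && [Not ! [Not true]]]]

false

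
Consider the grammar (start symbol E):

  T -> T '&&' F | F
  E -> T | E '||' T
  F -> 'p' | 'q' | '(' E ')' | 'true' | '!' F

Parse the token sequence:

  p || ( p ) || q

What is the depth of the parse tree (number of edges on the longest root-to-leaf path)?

7

[E [E [E [T [F p]]] || [T [F ( [E [T [F p]]] )]]] || [T [F q]]]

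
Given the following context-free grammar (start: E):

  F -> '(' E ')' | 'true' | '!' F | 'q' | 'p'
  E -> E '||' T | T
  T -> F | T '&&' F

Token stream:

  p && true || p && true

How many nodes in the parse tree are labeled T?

4

[E [E [T [T [F p]] && [F true]]] || [T [T [F p]] && [F true]]]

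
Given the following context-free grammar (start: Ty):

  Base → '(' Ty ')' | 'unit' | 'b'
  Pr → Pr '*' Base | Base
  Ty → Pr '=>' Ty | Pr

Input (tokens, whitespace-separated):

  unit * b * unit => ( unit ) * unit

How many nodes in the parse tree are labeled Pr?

[Ty [Pr [Pr [Pr [Base unit]] * [Base b]] * [Base unit]] => [Ty [Pr [Pr [Base ( [Ty [Pr [Base unit]]] )]] * [Base unit]]]]

6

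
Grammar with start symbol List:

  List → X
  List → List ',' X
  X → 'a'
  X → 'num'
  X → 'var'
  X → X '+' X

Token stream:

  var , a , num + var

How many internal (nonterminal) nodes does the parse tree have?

8

[List [List [List [X var]] , [X a]] , [X [X num] + [X var]]]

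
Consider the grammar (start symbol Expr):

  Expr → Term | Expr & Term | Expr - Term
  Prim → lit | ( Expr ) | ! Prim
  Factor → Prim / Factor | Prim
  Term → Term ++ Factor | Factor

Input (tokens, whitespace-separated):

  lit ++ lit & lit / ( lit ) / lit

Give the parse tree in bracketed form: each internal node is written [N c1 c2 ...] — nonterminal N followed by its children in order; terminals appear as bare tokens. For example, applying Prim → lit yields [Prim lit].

Expr
Expr & Term
Term & Term
Term ++ Factor & Term
Factor ++ Factor & Term
Prim ++ Factor & Term
lit ++ Factor & Term
lit ++ Prim & Term
lit ++ lit & Term
lit ++ lit & Factor
lit ++ lit & Prim / Factor
lit ++ lit & lit / Factor
lit ++ lit & lit / Prim / Factor
lit ++ lit & lit / ( Expr ) / Factor
lit ++ lit & lit / ( Term ) / Factor
lit ++ lit & lit / ( Factor ) / Factor
lit ++ lit & lit / ( Prim ) / Factor
lit ++ lit & lit / ( lit ) / Factor
lit ++ lit & lit / ( lit ) / Prim
lit ++ lit & lit / ( lit ) / lit

[Expr [Expr [Term [Term [Factor [Prim lit]]] ++ [Factor [Prim lit]]]] & [Term [Factor [Prim lit] / [Factor [Prim ( [Expr [Term [Factor [Prim lit]]]] )] / [Factor [Prim lit]]]]]]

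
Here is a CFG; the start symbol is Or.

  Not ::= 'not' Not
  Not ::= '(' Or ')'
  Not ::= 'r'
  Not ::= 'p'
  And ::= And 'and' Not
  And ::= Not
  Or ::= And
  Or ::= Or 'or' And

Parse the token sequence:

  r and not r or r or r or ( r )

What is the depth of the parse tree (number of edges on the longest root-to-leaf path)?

[Or [Or [Or [Or [And [And [Not r]] and [Not not [Not r]]]] or [And [Not r]]] or [And [Not r]]] or [And [Not ( [Or [And [Not r]]] )]]]

7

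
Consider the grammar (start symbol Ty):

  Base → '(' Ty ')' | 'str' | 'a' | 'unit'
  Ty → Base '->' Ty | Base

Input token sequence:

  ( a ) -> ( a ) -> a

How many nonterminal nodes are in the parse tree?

10

[Ty [Base ( [Ty [Base a]] )] -> [Ty [Base ( [Ty [Base a]] )] -> [Ty [Base a]]]]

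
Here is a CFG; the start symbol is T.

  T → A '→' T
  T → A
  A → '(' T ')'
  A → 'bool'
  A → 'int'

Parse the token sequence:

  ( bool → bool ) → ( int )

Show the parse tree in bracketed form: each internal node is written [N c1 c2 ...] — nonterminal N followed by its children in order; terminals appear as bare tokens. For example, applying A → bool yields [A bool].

[T [A ( [T [A bool] → [T [A bool]]] )] → [T [A ( [T [A int]] )]]]

T
A → T
( T ) → T
( A → T ) → T
( bool → T ) → T
( bool → A ) → T
( bool → bool ) → T
( bool → bool ) → A
( bool → bool ) → ( T )
( bool → bool ) → ( A )
( bool → bool ) → ( int )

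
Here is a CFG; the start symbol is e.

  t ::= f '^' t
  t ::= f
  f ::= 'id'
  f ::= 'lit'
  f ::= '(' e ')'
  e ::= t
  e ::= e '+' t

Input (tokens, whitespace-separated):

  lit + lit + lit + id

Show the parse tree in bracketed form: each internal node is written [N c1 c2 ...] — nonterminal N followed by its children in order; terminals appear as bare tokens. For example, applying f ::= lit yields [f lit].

[e [e [e [e [t [f lit]]] + [t [f lit]]] + [t [f lit]]] + [t [f id]]]

e
e + t
e + t + t
e + t + t + t
t + t + t + t
f + t + t + t
lit + t + t + t
lit + f + t + t
lit + lit + t + t
lit + lit + f + t
lit + lit + lit + t
lit + lit + lit + f
lit + lit + lit + id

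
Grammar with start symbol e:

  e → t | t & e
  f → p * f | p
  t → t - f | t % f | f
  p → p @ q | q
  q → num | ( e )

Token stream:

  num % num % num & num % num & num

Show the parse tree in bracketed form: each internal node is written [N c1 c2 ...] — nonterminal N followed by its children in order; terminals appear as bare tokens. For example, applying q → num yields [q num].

[e [t [t [t [f [p [q num]]]] % [f [p [q num]]]] % [f [p [q num]]]] & [e [t [t [f [p [q num]]]] % [f [p [q num]]]] & [e [t [f [p [q num]]]]]]]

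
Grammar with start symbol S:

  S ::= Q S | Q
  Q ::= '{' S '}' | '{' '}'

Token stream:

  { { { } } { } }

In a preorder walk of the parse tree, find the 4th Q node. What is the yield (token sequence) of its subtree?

[S [Q { [S [Q { [S [Q { }]] }] [S [Q { }]]] }]]

{ }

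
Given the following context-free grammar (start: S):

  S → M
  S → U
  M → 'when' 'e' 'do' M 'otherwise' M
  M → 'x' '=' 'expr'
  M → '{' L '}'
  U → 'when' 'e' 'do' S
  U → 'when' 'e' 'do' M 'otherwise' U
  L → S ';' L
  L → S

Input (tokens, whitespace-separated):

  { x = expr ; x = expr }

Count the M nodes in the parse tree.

[S [M { [L [S [M x = expr]] ; [L [S [M x = expr]]]] }]]

3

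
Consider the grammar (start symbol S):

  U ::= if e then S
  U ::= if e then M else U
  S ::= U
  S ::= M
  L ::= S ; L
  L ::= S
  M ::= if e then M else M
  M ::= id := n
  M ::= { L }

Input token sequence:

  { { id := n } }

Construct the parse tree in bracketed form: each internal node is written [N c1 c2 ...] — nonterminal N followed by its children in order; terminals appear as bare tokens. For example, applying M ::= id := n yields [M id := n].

S
M
{ L }
{ S }
{ M }
{ { L } }
{ { S } }
{ { M } }
{ { id := n } }

[S [M { [L [S [M { [L [S [M id := n]]] }]]] }]]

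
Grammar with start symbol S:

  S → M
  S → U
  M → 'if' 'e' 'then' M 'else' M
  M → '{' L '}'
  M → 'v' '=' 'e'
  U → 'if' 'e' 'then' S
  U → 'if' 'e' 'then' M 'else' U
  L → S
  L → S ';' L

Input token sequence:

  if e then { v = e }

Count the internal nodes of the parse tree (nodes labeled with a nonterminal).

[S [U if e then [S [M { [L [S [M v = e]]] }]]]]

7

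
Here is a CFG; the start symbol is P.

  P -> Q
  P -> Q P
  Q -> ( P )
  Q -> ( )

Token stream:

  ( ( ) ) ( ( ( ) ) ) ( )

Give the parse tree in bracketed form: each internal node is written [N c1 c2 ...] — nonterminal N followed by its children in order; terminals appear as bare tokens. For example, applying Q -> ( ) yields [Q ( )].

P
Q P
( P ) P
( Q ) P
( ( ) ) P
( ( ) ) Q P
( ( ) ) ( P ) P
( ( ) ) ( Q ) P
( ( ) ) ( ( P ) ) P
( ( ) ) ( ( Q ) ) P
( ( ) ) ( ( ( ) ) ) P
( ( ) ) ( ( ( ) ) ) Q
( ( ) ) ( ( ( ) ) ) ( )

[P [Q ( [P [Q ( )]] )] [P [Q ( [P [Q ( [P [Q ( )]] )]] )] [P [Q ( )]]]]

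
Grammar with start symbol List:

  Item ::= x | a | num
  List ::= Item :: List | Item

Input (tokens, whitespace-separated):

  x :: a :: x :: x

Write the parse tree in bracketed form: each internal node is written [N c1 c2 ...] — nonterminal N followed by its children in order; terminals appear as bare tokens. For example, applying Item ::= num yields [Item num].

[List [Item x] :: [List [Item a] :: [List [Item x] :: [List [Item x]]]]]

List
Item :: List
x :: List
x :: Item :: List
x :: a :: List
x :: a :: Item :: List
x :: a :: x :: List
x :: a :: x :: Item
x :: a :: x :: x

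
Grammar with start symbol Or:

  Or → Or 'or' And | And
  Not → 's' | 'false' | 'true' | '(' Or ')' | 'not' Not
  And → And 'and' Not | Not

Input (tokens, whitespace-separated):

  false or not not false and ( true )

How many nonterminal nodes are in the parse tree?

13

[Or [Or [And [Not false]]] or [And [And [Not not [Not not [Not false]]]] and [Not ( [Or [And [Not true]]] )]]]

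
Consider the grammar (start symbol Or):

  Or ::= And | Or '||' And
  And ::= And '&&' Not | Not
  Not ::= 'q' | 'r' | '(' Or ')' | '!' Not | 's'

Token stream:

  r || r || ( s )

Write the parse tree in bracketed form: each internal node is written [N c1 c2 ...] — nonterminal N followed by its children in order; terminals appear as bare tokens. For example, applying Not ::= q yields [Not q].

Or
Or || And
Or || And || And
And || And || And
Not || And || And
r || And || And
r || Not || And
r || r || And
r || r || Not
r || r || ( Or )
r || r || ( And )
r || r || ( Not )
r || r || ( s )

[Or [Or [Or [And [Not r]]] || [And [Not r]]] || [And [Not ( [Or [And [Not s]]] )]]]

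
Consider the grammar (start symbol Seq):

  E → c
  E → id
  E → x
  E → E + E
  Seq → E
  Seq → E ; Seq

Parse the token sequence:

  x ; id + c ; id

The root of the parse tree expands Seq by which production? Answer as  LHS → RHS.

[Seq [E x] ; [Seq [E [E id] + [E c]] ; [Seq [E id]]]]

Seq → E ; Seq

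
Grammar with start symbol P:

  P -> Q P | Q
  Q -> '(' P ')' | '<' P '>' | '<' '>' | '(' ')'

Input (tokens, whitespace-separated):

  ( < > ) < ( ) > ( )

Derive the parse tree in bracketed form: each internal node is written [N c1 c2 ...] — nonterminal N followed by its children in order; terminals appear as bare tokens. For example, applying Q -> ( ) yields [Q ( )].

[P [Q ( [P [Q < >]] )] [P [Q < [P [Q ( )]] >] [P [Q ( )]]]]

P
Q P
( P ) P
( Q ) P
( < > ) P
( < > ) Q P
( < > ) < P > P
( < > ) < Q > P
( < > ) < ( ) > P
( < > ) < ( ) > Q
( < > ) < ( ) > ( )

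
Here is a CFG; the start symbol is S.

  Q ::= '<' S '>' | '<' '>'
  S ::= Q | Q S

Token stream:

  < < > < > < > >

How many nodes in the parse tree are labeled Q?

4

[S [Q < [S [Q < >] [S [Q < >] [S [Q < >]]]] >]]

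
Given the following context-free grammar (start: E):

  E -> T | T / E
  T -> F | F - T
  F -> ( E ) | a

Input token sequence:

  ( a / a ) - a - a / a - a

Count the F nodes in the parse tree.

7

[E [T [F ( [E [T [F a]] / [E [T [F a]]]] )] - [T [F a] - [T [F a]]]] / [E [T [F a] - [T [F a]]]]]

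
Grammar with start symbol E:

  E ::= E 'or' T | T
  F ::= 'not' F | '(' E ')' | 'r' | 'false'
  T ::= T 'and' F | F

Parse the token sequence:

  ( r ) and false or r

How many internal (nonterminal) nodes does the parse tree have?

[E [E [T [T [F ( [E [T [F r]]] )]] and [F false]]] or [T [F r]]]

11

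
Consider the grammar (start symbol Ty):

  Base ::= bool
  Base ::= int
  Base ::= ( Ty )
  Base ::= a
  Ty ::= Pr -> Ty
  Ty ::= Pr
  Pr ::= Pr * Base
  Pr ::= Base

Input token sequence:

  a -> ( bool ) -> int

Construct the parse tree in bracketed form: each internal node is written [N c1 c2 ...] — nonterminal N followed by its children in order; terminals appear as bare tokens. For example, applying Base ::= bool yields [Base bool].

Ty
Pr -> Ty
Base -> Ty
a -> Ty
a -> Pr -> Ty
a -> Base -> Ty
a -> ( Ty ) -> Ty
a -> ( Pr ) -> Ty
a -> ( Base ) -> Ty
a -> ( bool ) -> Ty
a -> ( bool ) -> Pr
a -> ( bool ) -> Base
a -> ( bool ) -> int

[Ty [Pr [Base a]] -> [Ty [Pr [Base ( [Ty [Pr [Base bool]]] )]] -> [Ty [Pr [Base int]]]]]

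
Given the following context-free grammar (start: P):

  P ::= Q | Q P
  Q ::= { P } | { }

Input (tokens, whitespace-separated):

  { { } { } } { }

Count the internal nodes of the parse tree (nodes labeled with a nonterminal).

[P [Q { [P [Q { }] [P [Q { }]]] }] [P [Q { }]]]

8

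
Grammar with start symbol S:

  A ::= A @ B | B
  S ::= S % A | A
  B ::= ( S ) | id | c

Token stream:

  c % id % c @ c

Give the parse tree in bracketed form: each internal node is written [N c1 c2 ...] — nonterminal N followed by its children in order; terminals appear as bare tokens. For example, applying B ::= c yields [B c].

[S [S [S [A [B c]]] % [A [B id]]] % [A [A [B c]] @ [B c]]]

S
S % A
S % A % A
A % A % A
B % A % A
c % A % A
c % B % A
c % id % A
c % id % A @ B
c % id % B @ B
c % id % c @ B
c % id % c @ c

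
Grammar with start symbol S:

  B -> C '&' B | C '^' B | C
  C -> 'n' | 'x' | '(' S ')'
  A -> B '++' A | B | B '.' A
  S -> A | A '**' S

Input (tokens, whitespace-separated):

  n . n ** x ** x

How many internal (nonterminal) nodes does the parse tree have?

[S [A [B [C n]] . [A [B [C n]]]] ** [S [A [B [C x]]] ** [S [A [B [C x]]]]]]

15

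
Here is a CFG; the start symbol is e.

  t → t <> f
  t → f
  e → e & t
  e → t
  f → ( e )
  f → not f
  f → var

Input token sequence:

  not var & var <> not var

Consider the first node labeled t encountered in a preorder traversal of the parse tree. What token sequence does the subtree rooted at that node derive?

[e [e [t [f not [f var]]]] & [t [t [f var]] <> [f not [f var]]]]

not var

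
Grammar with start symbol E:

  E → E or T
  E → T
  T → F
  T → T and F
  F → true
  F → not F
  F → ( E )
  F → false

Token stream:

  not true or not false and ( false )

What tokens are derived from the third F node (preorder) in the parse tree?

not false

[E [E [T [F not [F true]]]] or [T [T [F not [F false]]] and [F ( [E [T [F false]]] )]]]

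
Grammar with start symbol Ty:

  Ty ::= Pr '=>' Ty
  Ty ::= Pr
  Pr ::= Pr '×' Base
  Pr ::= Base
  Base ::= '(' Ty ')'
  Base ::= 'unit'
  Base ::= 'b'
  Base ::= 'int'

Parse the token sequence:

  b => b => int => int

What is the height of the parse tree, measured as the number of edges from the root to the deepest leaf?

[Ty [Pr [Base b]] => [Ty [Pr [Base b]] => [Ty [Pr [Base int]] => [Ty [Pr [Base int]]]]]]

6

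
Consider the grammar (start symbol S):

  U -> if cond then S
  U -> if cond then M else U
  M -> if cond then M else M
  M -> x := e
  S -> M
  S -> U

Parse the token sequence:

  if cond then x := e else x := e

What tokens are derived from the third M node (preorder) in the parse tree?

[S [M if cond then [M x := e] else [M x := e]]]

x := e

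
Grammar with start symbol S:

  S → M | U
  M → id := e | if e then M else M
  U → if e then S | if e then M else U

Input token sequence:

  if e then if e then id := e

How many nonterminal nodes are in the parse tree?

6

[S [U if e then [S [U if e then [S [M id := e]]]]]]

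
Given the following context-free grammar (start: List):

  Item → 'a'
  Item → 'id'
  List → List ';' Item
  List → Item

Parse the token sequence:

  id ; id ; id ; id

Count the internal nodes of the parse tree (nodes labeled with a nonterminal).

8

[List [List [List [List [Item id]] ; [Item id]] ; [Item id]] ; [Item id]]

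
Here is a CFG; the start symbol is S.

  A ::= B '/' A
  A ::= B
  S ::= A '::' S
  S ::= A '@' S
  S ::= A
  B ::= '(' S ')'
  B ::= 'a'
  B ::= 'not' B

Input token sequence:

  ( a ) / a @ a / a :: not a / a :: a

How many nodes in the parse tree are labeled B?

9

[S [A [B ( [S [A [B a]]] )] / [A [B a]]] @ [S [A [B a] / [A [B a]]] :: [S [A [B not [B a]] / [A [B a]]] :: [S [A [B a]]]]]]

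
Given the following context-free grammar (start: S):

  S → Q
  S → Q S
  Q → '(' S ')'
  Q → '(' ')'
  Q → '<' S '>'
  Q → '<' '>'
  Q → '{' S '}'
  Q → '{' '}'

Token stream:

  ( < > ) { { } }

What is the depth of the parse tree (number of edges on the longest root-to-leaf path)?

[S [Q ( [S [Q < >]] )] [S [Q { [S [Q { }]] }]]]

5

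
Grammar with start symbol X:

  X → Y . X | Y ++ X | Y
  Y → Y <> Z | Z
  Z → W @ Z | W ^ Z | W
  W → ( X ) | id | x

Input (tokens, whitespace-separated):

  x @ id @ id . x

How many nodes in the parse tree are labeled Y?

2

[X [Y [Z [W x] @ [Z [W id] @ [Z [W id]]]]] . [X [Y [Z [W x]]]]]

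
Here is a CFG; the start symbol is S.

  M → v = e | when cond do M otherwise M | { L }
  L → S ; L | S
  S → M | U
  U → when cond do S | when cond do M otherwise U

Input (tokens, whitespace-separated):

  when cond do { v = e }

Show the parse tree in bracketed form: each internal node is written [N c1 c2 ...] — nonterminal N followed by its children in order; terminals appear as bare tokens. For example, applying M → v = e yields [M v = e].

[S [U when cond do [S [M { [L [S [M v = e]]] }]]]]

S
U
when cond do S
when cond do M
when cond do { L }
when cond do { S }
when cond do { M }
when cond do { v = e }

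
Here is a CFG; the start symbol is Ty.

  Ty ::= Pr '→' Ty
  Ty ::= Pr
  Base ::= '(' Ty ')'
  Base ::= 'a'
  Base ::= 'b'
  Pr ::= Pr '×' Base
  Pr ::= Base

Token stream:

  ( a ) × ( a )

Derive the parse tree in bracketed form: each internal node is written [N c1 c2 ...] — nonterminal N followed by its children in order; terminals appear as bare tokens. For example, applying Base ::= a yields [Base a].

[Ty [Pr [Pr [Base ( [Ty [Pr [Base a]]] )]] × [Base ( [Ty [Pr [Base a]]] )]]]

Ty
Pr
Pr × Base
Base × Base
( Ty ) × Base
( Pr ) × Base
( Base ) × Base
( a ) × Base
( a ) × ( Ty )
( a ) × ( Pr )
( a ) × ( Base )
( a ) × ( a )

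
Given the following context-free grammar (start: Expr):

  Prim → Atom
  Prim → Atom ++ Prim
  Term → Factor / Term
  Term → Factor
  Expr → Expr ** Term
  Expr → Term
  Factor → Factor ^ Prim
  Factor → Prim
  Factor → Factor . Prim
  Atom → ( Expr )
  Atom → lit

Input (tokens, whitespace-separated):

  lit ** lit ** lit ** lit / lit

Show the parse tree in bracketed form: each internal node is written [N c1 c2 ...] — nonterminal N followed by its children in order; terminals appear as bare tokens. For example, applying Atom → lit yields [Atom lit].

[Expr [Expr [Expr [Expr [Term [Factor [Prim [Atom lit]]]]] ** [Term [Factor [Prim [Atom lit]]]]] ** [Term [Factor [Prim [Atom lit]]]]] ** [Term [Factor [Prim [Atom lit]]] / [Term [Factor [Prim [Atom lit]]]]]]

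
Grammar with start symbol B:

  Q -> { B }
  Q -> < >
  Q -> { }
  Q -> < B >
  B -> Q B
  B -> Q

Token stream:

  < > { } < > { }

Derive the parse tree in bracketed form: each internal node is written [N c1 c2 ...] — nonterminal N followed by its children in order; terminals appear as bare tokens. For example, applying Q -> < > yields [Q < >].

[B [Q < >] [B [Q { }] [B [Q < >] [B [Q { }]]]]]

B
Q B
< > B
< > Q B
< > { } B
< > { } Q B
< > { } < > B
< > { } < > Q
< > { } < > { }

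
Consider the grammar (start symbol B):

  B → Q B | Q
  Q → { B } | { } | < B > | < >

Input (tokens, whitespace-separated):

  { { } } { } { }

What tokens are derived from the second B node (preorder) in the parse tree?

[B [Q { [B [Q { }]] }] [B [Q { }] [B [Q { }]]]]

{ }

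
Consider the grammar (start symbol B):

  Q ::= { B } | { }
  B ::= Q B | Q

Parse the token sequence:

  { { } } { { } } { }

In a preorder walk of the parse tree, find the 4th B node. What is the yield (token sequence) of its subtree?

[B [Q { [B [Q { }]] }] [B [Q { [B [Q { }]] }] [B [Q { }]]]]

{ }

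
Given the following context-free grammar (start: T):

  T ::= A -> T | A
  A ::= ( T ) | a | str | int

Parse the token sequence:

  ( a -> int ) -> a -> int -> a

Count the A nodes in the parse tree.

[T [A ( [T [A a] -> [T [A int]]] )] -> [T [A a] -> [T [A int] -> [T [A a]]]]]

6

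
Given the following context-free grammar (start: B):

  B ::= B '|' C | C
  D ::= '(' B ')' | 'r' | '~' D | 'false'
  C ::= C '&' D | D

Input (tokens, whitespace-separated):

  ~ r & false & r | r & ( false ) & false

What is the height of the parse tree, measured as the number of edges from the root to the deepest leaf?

7

[B [B [C [C [C [D ~ [D r]]] & [D false]] & [D r]]] | [C [C [C [D r]] & [D ( [B [C [D false]]] )]] & [D false]]]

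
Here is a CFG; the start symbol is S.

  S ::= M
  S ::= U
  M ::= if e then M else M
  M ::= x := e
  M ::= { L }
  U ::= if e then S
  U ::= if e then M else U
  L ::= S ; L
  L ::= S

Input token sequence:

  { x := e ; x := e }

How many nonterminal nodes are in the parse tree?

[S [M { [L [S [M x := e]] ; [L [S [M x := e]]]] }]]

8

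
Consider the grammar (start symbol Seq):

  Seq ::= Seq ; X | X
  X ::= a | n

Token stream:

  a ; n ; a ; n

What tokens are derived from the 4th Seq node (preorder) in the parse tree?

a

[Seq [Seq [Seq [Seq [X a]] ; [X n]] ; [X a]] ; [X n]]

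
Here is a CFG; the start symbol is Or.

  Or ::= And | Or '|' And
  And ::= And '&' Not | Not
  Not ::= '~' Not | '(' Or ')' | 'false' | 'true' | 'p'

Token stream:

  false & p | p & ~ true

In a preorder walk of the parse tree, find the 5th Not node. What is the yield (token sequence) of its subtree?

true

[Or [Or [And [And [Not false]] & [Not p]]] | [And [And [Not p]] & [Not ~ [Not true]]]]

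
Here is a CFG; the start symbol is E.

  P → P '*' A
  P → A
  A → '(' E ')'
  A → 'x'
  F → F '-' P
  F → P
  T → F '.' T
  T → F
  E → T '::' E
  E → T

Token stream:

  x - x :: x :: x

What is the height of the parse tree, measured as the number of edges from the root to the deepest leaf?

7

[E [T [F [F [P [A x]]] - [P [A x]]]] :: [E [T [F [P [A x]]]] :: [E [T [F [P [A x]]]]]]]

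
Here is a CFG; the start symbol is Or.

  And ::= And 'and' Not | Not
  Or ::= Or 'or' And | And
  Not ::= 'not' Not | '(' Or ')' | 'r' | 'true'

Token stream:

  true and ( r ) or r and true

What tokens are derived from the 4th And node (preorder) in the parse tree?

[Or [Or [And [And [Not true]] and [Not ( [Or [And [Not r]]] )]]] or [And [And [Not r]] and [Not true]]]

r and true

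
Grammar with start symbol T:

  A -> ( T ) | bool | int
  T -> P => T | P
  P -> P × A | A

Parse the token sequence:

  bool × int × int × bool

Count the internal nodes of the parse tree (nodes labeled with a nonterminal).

[T [P [P [P [P [A bool]] × [A int]] × [A int]] × [A bool]]]

9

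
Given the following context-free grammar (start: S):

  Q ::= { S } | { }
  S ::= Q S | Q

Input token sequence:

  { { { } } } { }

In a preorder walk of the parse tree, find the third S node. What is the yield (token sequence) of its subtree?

{ }

[S [Q { [S [Q { [S [Q { }]] }]] }] [S [Q { }]]]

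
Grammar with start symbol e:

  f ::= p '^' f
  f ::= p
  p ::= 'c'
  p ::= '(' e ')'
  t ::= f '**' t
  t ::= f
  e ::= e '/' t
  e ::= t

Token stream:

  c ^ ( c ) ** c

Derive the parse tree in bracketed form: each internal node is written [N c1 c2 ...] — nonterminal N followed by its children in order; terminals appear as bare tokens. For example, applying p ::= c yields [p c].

[e [t [f [p c] ^ [f [p ( [e [t [f [p c]]]] )]]] ** [t [f [p c]]]]]

e
t
f ** t
p ^ f ** t
c ^ f ** t
c ^ p ** t
c ^ ( e ) ** t
c ^ ( t ) ** t
c ^ ( f ) ** t
c ^ ( p ) ** t
c ^ ( c ) ** t
c ^ ( c ) ** f
c ^ ( c ) ** p
c ^ ( c ) ** c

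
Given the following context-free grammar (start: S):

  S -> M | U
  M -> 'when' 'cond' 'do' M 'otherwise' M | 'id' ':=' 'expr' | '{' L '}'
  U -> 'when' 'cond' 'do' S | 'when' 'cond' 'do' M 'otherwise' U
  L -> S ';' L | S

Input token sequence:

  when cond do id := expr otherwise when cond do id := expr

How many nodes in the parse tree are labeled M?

[S [U when cond do [M id := expr] otherwise [U when cond do [S [M id := expr]]]]]

2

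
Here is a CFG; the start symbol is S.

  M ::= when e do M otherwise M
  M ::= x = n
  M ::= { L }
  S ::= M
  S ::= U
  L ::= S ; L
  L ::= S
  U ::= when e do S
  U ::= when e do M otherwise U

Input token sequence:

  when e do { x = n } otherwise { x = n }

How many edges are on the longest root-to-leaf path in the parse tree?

[S [M when e do [M { [L [S [M x = n]]] }] otherwise [M { [L [S [M x = n]]] }]]]

6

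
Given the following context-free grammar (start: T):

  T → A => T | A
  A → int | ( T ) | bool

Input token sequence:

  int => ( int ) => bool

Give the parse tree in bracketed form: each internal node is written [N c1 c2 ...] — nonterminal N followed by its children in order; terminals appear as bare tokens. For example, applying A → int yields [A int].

[T [A int] => [T [A ( [T [A int]] )] => [T [A bool]]]]

T
A => T
int => T
int => A => T
int => ( T ) => T
int => ( A ) => T
int => ( int ) => T
int => ( int ) => A
int => ( int ) => bool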